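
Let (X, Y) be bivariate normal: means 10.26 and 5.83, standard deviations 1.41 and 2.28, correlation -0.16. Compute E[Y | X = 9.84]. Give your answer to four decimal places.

E[Y | X=x] = μ_Y + ρ(σ_Y/σ_X)(x − μ_X) for jointly normal variables.
E[Y | X=9.84] = 5.83 + (-0.16)·(2.28/1.41)·(9.84 − (10.26)) = 5.83 + (-0.25872)·(-0.42) = 5.9387.

5.9387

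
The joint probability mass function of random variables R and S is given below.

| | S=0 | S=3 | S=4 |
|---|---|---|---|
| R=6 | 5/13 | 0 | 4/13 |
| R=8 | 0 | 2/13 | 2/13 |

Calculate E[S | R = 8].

7/2

P(R = 8) = 4/13.
Σ S·P over the event = 3·(2/13) + 4·(2/13) = 14/13.
E[S | R = 8] = (14/13) / (4/13) = 7/2.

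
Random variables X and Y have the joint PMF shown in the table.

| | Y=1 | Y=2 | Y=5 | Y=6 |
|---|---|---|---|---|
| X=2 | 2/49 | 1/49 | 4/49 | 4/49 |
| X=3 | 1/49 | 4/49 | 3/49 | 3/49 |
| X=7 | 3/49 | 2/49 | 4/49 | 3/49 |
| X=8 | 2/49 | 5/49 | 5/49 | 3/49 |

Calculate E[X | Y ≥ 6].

62/13

P(Y ≥ 6) = 13/49.
Σ X·P over the event = 2·(4/49) + 3·(3/49) + 7·(3/49) + 8·(3/49) = 62/49.
E[X | Y ≥ 6] = (62/49) / (13/49) = 62/13.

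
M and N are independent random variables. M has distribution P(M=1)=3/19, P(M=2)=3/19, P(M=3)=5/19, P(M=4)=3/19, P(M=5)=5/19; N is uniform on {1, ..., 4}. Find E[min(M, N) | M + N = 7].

34/13

P(M + N = 7) = 13/76.
Summing min(M,N)·P(x,y) over outcomes with M + N = 7 gives 17/38.
E[min(M, N) | M + N = 7] = (17/38) / (13/76) = 34/13.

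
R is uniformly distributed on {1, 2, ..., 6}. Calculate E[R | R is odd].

Given R is odd, R is equally likely to be any of {1, 3, 5}.
E[R | R is odd] = (1 + 3 + 5) / 3 = 3.

3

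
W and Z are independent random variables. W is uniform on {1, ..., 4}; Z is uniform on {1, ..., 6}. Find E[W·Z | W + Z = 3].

P(W + Z = 3) = 1/12.
Summing WZ·P(x,y) over outcomes with W + Z = 3 gives 1/6.
E[W·Z | W + Z = 3] = (1/6) / (1/12) = 2.

2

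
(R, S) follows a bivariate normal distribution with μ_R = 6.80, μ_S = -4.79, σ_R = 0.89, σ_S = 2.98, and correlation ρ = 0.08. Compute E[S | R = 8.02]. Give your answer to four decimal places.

-4.4632

For a bivariate normal, E[S | R=x] = μ_S + ρ·(σ_S/σ_R)·(x − μ_R).
E[S | R=8.02] = -4.79 + (0.08)·(2.98/0.89)·(8.02 − (6.80)) = -4.79 + (0.26787)·(1.22) = -4.4632.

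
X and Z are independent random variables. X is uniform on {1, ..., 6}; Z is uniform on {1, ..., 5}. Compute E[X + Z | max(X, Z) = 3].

24/5

Outcomes with max(X, Z) = 3: (1,3), (2,3), (3,1), (3,2), (3,3), each with probability 1/30.
E[X + Z | max(X, Z) = 3] = (4 + 5 + 4 + 5 + 6) / 5 = 24/5.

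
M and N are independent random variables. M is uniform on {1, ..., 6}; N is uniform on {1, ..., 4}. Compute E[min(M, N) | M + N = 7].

9/4

Outcomes with M + N = 7: (3,4), (4,3), (5,2), (6,1), each with probability 1/24.
E[min(M, N) | M + N = 7] = (3 + 3 + 2 + 1) / 4 = 9/4.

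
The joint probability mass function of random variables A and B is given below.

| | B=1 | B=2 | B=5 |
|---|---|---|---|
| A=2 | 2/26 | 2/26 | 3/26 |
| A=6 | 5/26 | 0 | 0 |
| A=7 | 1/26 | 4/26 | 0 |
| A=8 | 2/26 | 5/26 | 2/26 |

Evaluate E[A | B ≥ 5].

P(B ≥ 5) = 5/26.
Σ A·P over the event = 2·(3/26) + 8·(2/26) = 11/13.
E[A | B ≥ 5] = (11/13) / (5/26) = 22/5.

22/5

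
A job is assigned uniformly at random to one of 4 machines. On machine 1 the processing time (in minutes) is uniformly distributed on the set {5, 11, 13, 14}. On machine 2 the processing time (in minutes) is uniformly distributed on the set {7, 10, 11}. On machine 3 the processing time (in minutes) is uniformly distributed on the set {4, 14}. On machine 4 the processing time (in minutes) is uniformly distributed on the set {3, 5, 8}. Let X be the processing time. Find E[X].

E[X | machine 1] = (5+11+13+14)/4 = 43/4.
E[X | machine 2] = (7+10+11)/3 = 28/3.
E[X | machine 3] = (4+14)/2 = 9.
E[X | machine 4] = (3+5+8)/3 = 16/3.
E[X] = (1/4)·(43/4) + (1/4)·(28/3) + (1/4)·(9) + (1/4)·(16/3) = 413/48.

413/48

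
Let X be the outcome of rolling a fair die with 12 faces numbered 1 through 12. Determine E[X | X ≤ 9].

Given X ≤ 9, X is equally likely to be any of {1, 2, 3, 4, 5, 6, 7, 8, 9}.
E[X | X ≤ 9] = (1 + 2 + 3 + 4 + 5 + 6 + 7 + 8 + 9) / 9 = 5.

5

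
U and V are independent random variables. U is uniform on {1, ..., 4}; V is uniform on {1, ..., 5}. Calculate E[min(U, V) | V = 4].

5/2

Outcomes with V = 4: (1,4), (2,4), (3,4), (4,4), each with probability 1/20.
E[min(U, V) | V = 4] = (1 + 2 + 3 + 4) / 4 = 5/2.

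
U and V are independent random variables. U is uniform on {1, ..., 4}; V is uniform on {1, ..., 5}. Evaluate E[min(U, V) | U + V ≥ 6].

27/10

Outcomes with U + V ≥ 6: (1,5), (2,4), (2,5), (3,3), (3,4), (3,5), (4,2), (4,3), (4,4), (4,5), each with probability 1/20.
E[min(U, V) | U + V ≥ 6] = (1 + 2 + 2 + 3 + 3 + 3 + 2 + 3 + 4 + 4) / 10 = 27/10.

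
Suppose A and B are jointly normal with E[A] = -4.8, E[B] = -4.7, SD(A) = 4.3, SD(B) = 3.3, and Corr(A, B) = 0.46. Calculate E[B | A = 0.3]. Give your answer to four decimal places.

E[B | A=x] = μ_B + ρ(σ_B/σ_A)(x − μ_A) for jointly normal variables.
E[B | A=0.3] = -4.7 + (0.46)·(3.3/4.3)·(0.3 − (-4.8)) = -4.7 + (0.35302)·(5.1) = -2.8996.

-2.8996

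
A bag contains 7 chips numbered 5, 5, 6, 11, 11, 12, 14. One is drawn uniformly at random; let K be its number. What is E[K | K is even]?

32/3

P(K is even) = 3/7.
Σ over the event: 6·1/7 + 12·1/7 + 14·1/7 = 32/7.
E[K | K is even] = (32/7) / (3/7) = 32/3.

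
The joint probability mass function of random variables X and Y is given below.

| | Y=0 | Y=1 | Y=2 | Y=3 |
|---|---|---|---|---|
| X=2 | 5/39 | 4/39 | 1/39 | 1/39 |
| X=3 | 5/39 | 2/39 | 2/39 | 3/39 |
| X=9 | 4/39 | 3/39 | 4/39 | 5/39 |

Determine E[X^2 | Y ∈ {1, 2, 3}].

P(Y ∈ {1, 2, 3}) = 25/39.
Summing X^2·P(X=x,Y=y) over the conditioning event gives 353/13.
E[X^2 | Y ∈ {1, 2, 3}] = (353/13) / (25/39) = 1059/25.

1059/25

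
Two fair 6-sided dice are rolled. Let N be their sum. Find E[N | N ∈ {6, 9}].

22/3

P(N ∈ {6, 9}) = 1/4.
Σ over the event: 6·5/36 + 9·1/9 = 11/6.
E[N | N ∈ {6, 9}] = (11/6) / (1/4) = 22/3.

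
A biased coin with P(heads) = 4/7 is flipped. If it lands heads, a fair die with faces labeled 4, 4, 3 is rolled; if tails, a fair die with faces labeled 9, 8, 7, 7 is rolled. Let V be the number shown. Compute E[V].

E[V | heads] = (4+4+3)/3 = 11/3.
E[V | tails] = (9+8+7+7)/4 = 31/4.
E[V] = (4/7)·(11/3) + (3/7)·(31/4) = 65/12.

65/12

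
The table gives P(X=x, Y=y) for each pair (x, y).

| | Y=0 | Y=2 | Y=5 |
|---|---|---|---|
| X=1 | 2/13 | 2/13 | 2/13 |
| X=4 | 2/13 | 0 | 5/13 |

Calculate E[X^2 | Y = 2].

P(Y = 2) = 2/13.
Σ X^2·P over the event = 1·(2/13) = 2/13.
E[X^2 | Y = 2] = (2/13) / (2/13) = 1.

1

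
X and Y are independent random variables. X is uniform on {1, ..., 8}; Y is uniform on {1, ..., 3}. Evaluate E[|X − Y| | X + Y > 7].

Outcomes with X + Y > 7: (5,3), (6,2), (6,3), (7,1), (7,2), (7,3), (8,1), (8,2), (8,3), each with probability 1/24.
E[|X − Y| | X + Y > 7] = (2 + 4 + 3 + 6 + 5 + 4 + 7 + 6 + 5) / 9 = 14/3.

14/3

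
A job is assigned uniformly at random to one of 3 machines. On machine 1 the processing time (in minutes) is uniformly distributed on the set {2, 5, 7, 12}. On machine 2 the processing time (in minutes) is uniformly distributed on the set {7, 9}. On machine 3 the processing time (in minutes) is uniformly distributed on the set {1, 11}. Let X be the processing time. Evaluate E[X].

41/6

E[X | machine 1] = (2+5+7+12)/4 = 13/2.
E[X | machine 2] = (7+9)/2 = 8.
E[X | machine 3] = (1+11)/2 = 6.
E[X] = (1/3)·(13/2) + (1/3)·(8) + (1/3)·(6) = 41/6.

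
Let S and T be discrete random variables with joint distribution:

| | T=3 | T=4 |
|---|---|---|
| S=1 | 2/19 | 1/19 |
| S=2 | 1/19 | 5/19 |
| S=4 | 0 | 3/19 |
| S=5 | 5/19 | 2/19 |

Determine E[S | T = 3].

P(T = 3) = 8/19.
Σ S·P over the event = 1·(2/19) + 2·(1/19) + 5·(5/19) = 29/19.
E[S | T = 3] = (29/19) / (8/19) = 29/8.

29/8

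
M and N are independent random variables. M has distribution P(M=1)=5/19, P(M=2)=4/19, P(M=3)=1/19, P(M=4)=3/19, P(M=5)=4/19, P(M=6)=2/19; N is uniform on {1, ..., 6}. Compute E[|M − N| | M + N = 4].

6/5

P(M + N = 4) = 5/57.
Summing |M−N|·P(x,y) over outcomes with M + N = 4 gives 2/19.
E[|M − N| | M + N = 4] = (2/19) / (5/57) = 6/5.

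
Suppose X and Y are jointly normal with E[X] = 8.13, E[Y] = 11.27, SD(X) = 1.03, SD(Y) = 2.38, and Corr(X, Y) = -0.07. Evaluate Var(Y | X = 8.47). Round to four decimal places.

For a bivariate normal, Var(Y | X=x) = σ_Y²(1 − ρ²).
Var(Y | X=8.47) = (2.38)²·(1 − (-0.07)²) = 5.6644·0.9951 = 5.6366.

5.6366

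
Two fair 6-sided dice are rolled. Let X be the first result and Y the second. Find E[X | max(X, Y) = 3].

12/5

Outcomes with max(X, Y) = 3: (1,3), (2,3), (3,1), (3,2), (3,3), each with probability 1/36.
E[X | max(X, Y) = 3] = (1 + 2 + 3 + 3 + 3) / 5 = 12/5.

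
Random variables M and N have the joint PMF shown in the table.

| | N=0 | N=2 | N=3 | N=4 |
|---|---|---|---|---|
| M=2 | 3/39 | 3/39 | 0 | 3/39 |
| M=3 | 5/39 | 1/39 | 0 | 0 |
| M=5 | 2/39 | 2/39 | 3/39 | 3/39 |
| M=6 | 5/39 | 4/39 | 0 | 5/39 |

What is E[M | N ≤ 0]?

61/15

P(N ≤ 0) = 5/13.
Σ M·P over the event = 2·(3/39) + 3·(5/39) + 5·(2/39) + 6·(5/39) = 61/39.
E[M | N ≤ 0] = (61/39) / (5/13) = 61/15.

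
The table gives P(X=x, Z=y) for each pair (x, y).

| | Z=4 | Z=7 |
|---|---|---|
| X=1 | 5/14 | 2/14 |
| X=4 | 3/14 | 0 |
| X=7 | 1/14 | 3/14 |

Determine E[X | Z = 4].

P(Z = 4) = 9/14.
Σ X·P over the event = 1·(5/14) + 4·(3/14) + 7·(1/14) = 12/7.
E[X | Z = 4] = (12/7) / (9/14) = 8/3.

8/3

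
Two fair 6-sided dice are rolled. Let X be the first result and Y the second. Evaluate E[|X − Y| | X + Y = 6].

12/5

Outcomes with X + Y = 6: (1,5), (2,4), (3,3), (4,2), (5,1), each with probability 1/36.
E[|X − Y| | X + Y = 6] = (4 + 2 + 0 + 2 + 4) / 5 = 12/5.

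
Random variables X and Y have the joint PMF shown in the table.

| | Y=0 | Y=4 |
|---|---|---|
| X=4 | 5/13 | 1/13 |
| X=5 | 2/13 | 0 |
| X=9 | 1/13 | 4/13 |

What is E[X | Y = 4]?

8

P(Y = 4) = 5/13.
Σ X·P over the event = 4·(1/13) + 9·(4/13) = 40/13.
E[X | Y = 4] = (40/13) / (5/13) = 8.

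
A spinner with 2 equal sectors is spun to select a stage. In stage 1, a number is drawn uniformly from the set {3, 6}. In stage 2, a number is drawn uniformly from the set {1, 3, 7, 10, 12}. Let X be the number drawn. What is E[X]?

111/20

E[X | stage 1] = (3+6)/2 = 9/2.
E[X | stage 2] = (1+3+7+10+12)/5 = 33/5.
E[X] = (1/2)·(9/2) + (1/2)·(33/5) = 111/20.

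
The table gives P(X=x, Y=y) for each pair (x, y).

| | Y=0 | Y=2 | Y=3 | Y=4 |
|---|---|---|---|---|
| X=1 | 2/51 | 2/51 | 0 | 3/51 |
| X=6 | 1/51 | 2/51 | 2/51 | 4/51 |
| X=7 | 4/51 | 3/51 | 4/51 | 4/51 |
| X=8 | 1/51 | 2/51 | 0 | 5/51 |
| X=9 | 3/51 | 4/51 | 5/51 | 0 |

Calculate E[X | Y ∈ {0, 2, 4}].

253/40

P(Y ∈ {0, 2, 4}) = 40/51.
Summing X·P(X=x,Y=y) over the conditioning event gives 253/51.
E[X | Y ∈ {0, 2, 4}] = (253/51) / (40/51) = 253/40.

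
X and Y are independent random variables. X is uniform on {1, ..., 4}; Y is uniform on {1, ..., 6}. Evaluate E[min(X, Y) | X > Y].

P(X > Y) = 1/4.
Summing min(X,Y)·P(x,y) over outcomes with X > Y gives 5/12.
E[min(X, Y) | X > Y] = (5/12) / (1/4) = 5/3.

5/3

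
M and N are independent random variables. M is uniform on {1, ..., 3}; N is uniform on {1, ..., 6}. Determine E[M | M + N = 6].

2

Outcomes with M + N = 6: (1,5), (2,4), (3,3), each with probability 1/18.
E[M | M + N = 6] = (1 + 2 + 3) / 3 = 2.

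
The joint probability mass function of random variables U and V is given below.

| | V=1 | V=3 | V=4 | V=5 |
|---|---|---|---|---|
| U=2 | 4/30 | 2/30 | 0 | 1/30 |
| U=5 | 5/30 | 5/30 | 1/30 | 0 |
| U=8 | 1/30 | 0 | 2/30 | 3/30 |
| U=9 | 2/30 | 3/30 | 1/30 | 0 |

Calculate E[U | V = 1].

P(V = 1) = 2/5.
Σ U·P over the event = 2·(4/30) + 5·(5/30) + 8·(1/30) + 9·(2/30) = 59/30.
E[U | V = 1] = (59/30) / (2/5) = 59/12.

59/12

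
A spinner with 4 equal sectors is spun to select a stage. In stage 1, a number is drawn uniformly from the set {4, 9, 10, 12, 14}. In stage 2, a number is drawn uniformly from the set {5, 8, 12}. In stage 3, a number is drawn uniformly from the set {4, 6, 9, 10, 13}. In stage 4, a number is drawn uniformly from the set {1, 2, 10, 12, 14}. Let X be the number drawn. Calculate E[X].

E[X | stage 1] = (4+9+10+12+14)/5 = 49/5.
E[X | stage 2] = (5+8+12)/3 = 25/3.
E[X | stage 3] = (4+6+9+10+13)/5 = 42/5.
E[X | stage 4] = (1+2+10+12+14)/5 = 39/5.
E[X] = (1/4)·(49/5) + (1/4)·(25/3) + (1/4)·(42/5) + (1/4)·(39/5) = 103/12.

103/12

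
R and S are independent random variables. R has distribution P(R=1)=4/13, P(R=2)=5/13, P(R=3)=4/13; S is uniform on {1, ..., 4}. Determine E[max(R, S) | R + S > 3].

125/39

P(R + S > 3) = 3/4.
Summing max(R,S)·P(x,y) over outcomes with R + S > 3 gives 125/52.
E[max(R, S) | R + S > 3] = (125/52) / (3/4) = 125/39.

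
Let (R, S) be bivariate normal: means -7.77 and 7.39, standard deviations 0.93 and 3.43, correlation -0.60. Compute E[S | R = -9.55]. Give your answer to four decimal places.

For a bivariate normal, E[S | R=x] = μ_S + ρ·(σ_S/σ_R)·(x − μ_R).
E[S | R=-9.55] = 7.39 + (-0.60)·(3.43/0.93)·(-9.55 − (-7.77)) = 7.39 + (-2.2129)·(-1.78) = 11.3290.

11.3290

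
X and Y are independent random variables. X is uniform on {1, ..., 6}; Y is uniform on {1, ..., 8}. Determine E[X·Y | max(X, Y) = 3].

27/5

Outcomes with max(X, Y) = 3: (1,3), (2,3), (3,1), (3,2), (3,3), each with probability 1/48.
E[X·Y | max(X, Y) = 3] = (3 + 6 + 3 + 6 + 9) / 5 = 27/5.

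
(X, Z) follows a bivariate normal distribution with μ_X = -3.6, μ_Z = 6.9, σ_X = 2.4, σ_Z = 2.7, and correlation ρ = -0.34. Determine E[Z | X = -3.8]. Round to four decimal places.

For a bivariate normal, E[Z | X=x] = μ_Z + ρ·(σ_Z/σ_X)·(x − μ_X).
E[Z | X=-3.8] = 6.9 + (-0.34)·(2.7/2.4)·(-3.8 − (-3.6)) = 6.9 + (-0.3825)·(-0.2) = 6.9765.

6.9765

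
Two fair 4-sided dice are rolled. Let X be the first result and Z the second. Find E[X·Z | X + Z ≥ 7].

40/3

Outcomes with X + Z ≥ 7: (3,4), (4,3), (4,4), each with probability 1/16.
E[X·Z | X + Z ≥ 7] = (12 + 12 + 16) / 3 = 40/3.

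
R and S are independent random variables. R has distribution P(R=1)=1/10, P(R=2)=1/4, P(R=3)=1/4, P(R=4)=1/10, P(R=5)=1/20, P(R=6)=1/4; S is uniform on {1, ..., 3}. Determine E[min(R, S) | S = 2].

P(S = 2) = 1/3.
Summing min(R,S)·P(x,y) over outcomes with S = 2 gives 19/30.
E[min(R, S) | S = 2] = (19/30) / (1/3) = 19/10.

19/10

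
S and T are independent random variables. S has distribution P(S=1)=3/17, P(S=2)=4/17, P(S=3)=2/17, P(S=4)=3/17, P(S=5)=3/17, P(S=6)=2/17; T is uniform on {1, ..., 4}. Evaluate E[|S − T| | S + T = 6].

13/6

P(S + T = 6) = 3/17.
Summing |S−T|·P(x,y) over outcomes with S + T = 6 gives 13/34.
E[|S − T| | S + T = 6] = (13/34) / (3/17) = 13/6.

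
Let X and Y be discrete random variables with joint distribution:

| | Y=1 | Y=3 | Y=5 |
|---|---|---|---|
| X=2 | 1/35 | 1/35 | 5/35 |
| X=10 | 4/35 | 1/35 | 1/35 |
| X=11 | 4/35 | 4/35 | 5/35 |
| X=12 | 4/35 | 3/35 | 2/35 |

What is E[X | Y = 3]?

P(Y = 3) = 9/35.
Summing X·P(X=x,Y=y) over the conditioning event gives 92/35.
E[X | Y = 3] = (92/35) / (9/35) = 92/9.

92/9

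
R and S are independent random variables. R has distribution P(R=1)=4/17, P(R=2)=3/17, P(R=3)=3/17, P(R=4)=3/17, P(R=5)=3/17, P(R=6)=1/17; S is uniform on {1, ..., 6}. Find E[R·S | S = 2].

104/17

P(S = 2) = 1/6.
Summing RS·P(x,y) over outcomes with S = 2 gives 52/51.
E[R·S | S = 2] = (52/51) / (1/6) = 104/17.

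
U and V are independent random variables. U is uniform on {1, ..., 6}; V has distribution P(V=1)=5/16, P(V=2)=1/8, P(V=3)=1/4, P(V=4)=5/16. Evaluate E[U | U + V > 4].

296/73

P(U + V > 4) = 73/96.
Summing U·P(x,y) over outcomes with U + V > 4 gives 37/12.
E[U | U + V > 4] = (37/12) / (73/96) = 296/73.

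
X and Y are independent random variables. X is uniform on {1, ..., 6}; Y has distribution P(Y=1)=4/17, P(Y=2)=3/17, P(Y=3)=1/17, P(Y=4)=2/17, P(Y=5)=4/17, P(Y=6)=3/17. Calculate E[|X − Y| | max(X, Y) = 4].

31/16

P(max(X, Y) = 4) = 8/51.
Summing |X−Y|·P(x,y) over outcomes with max(X, Y) = 4 gives 31/102.
E[|X − Y| | max(X, Y) = 4] = (31/102) / (8/51) = 31/16.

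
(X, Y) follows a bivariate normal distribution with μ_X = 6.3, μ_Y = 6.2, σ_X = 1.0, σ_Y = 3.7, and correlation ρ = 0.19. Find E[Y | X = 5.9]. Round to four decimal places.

5.9188

E[Y | X=x] = μ_Y + ρ(σ_Y/σ_X)(x − μ_X) for jointly normal variables.
E[Y | X=5.9] = 6.2 + (0.19)·(3.7/1.0)·(5.9 − (6.3)) = 6.2 + (0.703)·(-0.4) = 5.9188.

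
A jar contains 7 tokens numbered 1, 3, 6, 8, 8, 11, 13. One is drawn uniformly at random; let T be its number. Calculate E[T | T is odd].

P(T is odd) = 4/7.
Σ over the event: 1·1/7 + 3·1/7 + 11·1/7 + 13·1/7 = 4.
E[T | T is odd] = (4) / (4/7) = 7.

7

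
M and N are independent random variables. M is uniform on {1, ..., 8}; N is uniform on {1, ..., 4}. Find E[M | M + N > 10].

Outcomes with M + N > 10: (7,4), (8,3), (8,4), each with probability 1/32.
E[M | M + N > 10] = (7 + 8 + 8) / 3 = 23/3.

23/3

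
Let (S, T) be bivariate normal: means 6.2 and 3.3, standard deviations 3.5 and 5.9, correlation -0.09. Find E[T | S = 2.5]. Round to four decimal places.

3.8613

E[T | S=x] = μ_T + ρ(σ_T/σ_S)(x − μ_S) for jointly normal variables.
E[T | S=2.5] = 3.3 + (-0.09)·(5.9/3.5)·(2.5 − (6.2)) = 3.3 + (-0.15171)·(-3.7) = 3.8613.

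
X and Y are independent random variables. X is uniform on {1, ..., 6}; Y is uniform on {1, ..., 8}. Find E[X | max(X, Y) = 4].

Outcomes with max(X, Y) = 4: (1,4), (2,4), (3,4), (4,1), (4,2), (4,3), (4,4), each with probability 1/48.
E[X | max(X, Y) = 4] = (1 + 2 + 3 + 4 + 4 + 4 + 4) / 7 = 22/7.

22/7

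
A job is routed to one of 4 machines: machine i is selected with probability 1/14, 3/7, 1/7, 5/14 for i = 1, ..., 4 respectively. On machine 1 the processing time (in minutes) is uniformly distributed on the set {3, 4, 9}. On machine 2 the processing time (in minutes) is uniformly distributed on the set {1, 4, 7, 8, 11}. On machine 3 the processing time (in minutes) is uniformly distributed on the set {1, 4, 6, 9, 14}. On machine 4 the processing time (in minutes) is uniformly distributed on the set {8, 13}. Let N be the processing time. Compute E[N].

3259/420

E[N | machine 1] = (3+4+9)/3 = 16/3.
E[N | machine 2] = (1+4+7+8+11)/5 = 31/5.
E[N | machine 3] = (1+4+6+9+14)/5 = 34/5.
E[N | machine 4] = (8+13)/2 = 21/2.
E[N] = (1/14)·(16/3) + (3/7)·(31/5) + (1/7)·(34/5) + (5/14)·(21/2) = 3259/420.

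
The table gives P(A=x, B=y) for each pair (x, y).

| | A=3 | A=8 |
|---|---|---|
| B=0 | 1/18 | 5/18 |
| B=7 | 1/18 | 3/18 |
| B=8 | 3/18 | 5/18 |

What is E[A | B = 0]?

P(B = 0) = 1/3.
Σ A·P over the event = 3·(1/18) + 8·(5/18) = 43/18.
E[A | B = 0] = (43/18) / (1/3) = 43/6.

43/6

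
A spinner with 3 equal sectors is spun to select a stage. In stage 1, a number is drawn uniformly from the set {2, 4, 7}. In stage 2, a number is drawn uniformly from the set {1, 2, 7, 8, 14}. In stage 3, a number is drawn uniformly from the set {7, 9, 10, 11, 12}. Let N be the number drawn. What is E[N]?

308/45

E[N | stage 1] = (2+4+7)/3 = 13/3.
E[N | stage 2] = (1+2+7+8+14)/5 = 32/5.
E[N | stage 3] = (7+9+10+11+12)/5 = 49/5.
By the law of total expectation,
E[N] = (1/3)·(13/3) + (1/3)·(32/5) + (1/3)·(49/5) = 308/45.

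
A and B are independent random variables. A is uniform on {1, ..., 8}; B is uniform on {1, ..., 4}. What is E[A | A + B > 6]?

P(A + B > 6) = 9/16.
Summing A·P(x,y) over outcomes with A + B > 6 gives 55/16.
E[A | A + B > 6] = (55/16) / (9/16) = 55/9.

55/9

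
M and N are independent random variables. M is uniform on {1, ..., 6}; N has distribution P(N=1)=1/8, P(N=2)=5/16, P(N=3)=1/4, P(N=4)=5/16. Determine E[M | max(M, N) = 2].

19/12

P(max(M, N) = 2) = 1/8.
Summing M·P(x,y) over outcomes with max(M, N) = 2 gives 19/96.
E[M | max(M, N) = 2] = (19/96) / (1/8) = 19/12.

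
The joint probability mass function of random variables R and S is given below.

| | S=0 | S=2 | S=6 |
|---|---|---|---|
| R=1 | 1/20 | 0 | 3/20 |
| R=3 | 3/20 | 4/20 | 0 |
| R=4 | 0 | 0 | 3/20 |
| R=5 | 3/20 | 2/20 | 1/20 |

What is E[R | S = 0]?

25/7

P(S = 0) = 7/20.
Σ R·P over the event = 1·(1/20) + 3·(3/20) + 5·(3/20) = 5/4.
E[R | S = 0] = (5/4) / (7/20) = 25/7.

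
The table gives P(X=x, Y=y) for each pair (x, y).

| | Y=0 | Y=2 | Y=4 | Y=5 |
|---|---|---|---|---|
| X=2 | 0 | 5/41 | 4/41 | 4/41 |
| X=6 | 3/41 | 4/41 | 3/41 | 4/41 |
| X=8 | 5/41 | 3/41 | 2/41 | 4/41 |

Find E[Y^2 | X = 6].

P(X = 6) = 14/41.
Σ Y^2·P over the event = 0·(3/41) + 4·(4/41) + 16·(3/41) + 25·(4/41) = 4.
E[Y^2 | X = 6] = (4) / (14/41) = 82/7.

82/7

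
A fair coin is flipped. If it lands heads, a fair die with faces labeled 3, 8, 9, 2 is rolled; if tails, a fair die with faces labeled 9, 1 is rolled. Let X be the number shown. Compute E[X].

21/4

E[X | heads] = (3+8+9+2)/4 = 11/2.
E[X | tails] = (9+1)/2 = 5.
By the law of total expectation,
E[X] = (1/2)·(11/2) + (1/2)·(5) = 21/4.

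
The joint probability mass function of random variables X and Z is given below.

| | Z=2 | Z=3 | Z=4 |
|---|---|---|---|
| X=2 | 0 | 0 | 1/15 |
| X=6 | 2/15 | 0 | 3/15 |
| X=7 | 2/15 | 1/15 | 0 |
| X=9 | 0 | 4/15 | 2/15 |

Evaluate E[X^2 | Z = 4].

P(Z = 4) = 2/5.
Σ X^2·P over the event = 4·(1/15) + 36·(3/15) + 81·(2/15) = 274/15.
E[X^2 | Z = 4] = (274/15) / (2/5) = 137/3.

137/3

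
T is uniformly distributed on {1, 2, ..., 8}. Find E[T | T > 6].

Given T > 6, T is equally likely to be any of {7, 8}.
E[T | T > 6] = (7 + 8) / 2 = 15/2.

15/2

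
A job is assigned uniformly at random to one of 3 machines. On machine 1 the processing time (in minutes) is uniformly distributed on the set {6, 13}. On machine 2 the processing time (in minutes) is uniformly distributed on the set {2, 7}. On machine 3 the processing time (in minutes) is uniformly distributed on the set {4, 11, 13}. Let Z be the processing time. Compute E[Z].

E[Z | machine 1] = (6+13)/2 = 19/2.
E[Z | machine 2] = (2+7)/2 = 9/2.
E[Z | machine 3] = (4+11+13)/3 = 28/3.
E[Z] = (1/3)·(19/2) + (1/3)·(9/2) + (1/3)·(28/3) = 70/9.

70/9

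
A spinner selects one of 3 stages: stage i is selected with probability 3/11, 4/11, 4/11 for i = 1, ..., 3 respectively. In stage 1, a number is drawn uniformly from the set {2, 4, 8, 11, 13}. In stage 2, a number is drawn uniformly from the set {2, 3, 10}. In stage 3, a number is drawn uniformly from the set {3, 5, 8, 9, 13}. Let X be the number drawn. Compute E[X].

366/55

E[X | stage 1] = (2+4+8+11+13)/5 = 38/5.
E[X | stage 2] = (2+3+10)/3 = 5.
E[X | stage 3] = (3+5+8+9+13)/5 = 38/5.
By the law of total expectation,
E[X] = (3/11)·(38/5) + (4/11)·(5) + (4/11)·(38/5) = 366/55.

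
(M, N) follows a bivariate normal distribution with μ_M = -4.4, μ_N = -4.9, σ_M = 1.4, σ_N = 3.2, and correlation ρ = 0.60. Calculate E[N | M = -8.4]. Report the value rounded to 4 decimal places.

-10.3857

For a bivariate normal, E[N | M=x] = μ_N + ρ·(σ_N/σ_M)·(x − μ_M).
E[N | M=-8.4] = -4.9 + (0.60)·(3.2/1.4)·(-8.4 − (-4.4)) = -4.9 + (1.37143)·(-4) = -10.3857.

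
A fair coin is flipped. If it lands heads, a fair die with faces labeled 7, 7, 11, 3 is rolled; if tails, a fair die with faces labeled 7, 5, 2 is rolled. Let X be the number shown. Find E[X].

E[X | heads] = (7+7+11+3)/4 = 7.
E[X | tails] = (7+5+2)/3 = 14/3.
By the law of total expectation,
E[X] = (1/2)·(7) + (1/2)·(14/3) = 35/6.

35/6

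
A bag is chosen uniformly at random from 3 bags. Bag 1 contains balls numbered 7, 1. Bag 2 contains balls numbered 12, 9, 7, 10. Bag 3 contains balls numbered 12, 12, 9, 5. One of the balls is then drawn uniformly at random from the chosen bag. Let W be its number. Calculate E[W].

E[W | bag 1] = (7+1)/2 = 4.
E[W | bag 2] = (12+9+7+10)/4 = 19/2.
E[W | bag 3] = (12+12+9+5)/4 = 19/2.
E[W] = (1/3)·(4) + (1/3)·(19/2) + (1/3)·(19/2) = 23/3.

23/3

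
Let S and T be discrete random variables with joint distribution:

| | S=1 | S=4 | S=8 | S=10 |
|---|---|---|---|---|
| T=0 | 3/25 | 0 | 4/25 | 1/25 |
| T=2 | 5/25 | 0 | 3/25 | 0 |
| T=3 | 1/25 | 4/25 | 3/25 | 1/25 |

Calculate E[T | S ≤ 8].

40/23

P(S ≤ 8) = 23/25.
Σ T·P over the event = 0·(3/25) + 2·(5/25) + 3·(1/25) + 3·(4/25) + 0·(4/25) + 2·(3/25) + 3·(3/25) = 8/5.
E[T | S ≤ 8] = (8/5) / (23/25) = 40/23.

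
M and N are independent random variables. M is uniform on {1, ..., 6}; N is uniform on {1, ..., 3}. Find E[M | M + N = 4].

2

Outcomes with M + N = 4: (1,3), (2,2), (3,1), each with probability 1/18.
E[M | M + N = 4] = (1 + 2 + 3) / 3 = 2.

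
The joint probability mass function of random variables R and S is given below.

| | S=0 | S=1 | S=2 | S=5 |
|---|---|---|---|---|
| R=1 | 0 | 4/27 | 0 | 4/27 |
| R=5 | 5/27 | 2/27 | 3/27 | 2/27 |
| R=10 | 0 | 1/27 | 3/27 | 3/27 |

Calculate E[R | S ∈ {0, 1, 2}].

47/9

P(S ∈ {0, 1, 2}) = 2/3.
Σ R·P over the event = 1·(4/27) + 5·(5/27) + 5·(2/27) + 5·(3/27) + 10·(1/27) + 10·(3/27) = 94/27.
E[R | S ∈ {0, 1, 2}] = (94/27) / (2/3) = 47/9.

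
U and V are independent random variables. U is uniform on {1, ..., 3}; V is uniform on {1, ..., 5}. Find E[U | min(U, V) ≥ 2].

5/2

P(min(U, V) ≥ 2) = 8/15.
Summing U·P(x,y) over outcomes with min(U, V) ≥ 2 gives 4/3.
E[U | min(U, V) ≥ 2] = (4/3) / (8/15) = 5/2.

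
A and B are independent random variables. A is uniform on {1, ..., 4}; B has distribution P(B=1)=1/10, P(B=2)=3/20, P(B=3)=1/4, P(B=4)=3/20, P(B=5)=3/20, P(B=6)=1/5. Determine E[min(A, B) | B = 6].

P(B = 6) = 1/5.
Summing min(A,B)·P(x,y) over outcomes with B = 6 gives 1/2.
E[min(A, B) | B = 6] = (1/2) / (1/5) = 5/2.

5/2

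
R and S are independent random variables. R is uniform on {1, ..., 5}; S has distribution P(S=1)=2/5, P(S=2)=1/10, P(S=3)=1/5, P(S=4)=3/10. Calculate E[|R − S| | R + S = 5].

P(R + S = 5) = 1/5.
Summing |R−S|·P(x,y) over outcomes with R + S = 5 gives 12/25.
E[|R − S| | R + S = 5] = (12/25) / (1/5) = 12/5.

12/5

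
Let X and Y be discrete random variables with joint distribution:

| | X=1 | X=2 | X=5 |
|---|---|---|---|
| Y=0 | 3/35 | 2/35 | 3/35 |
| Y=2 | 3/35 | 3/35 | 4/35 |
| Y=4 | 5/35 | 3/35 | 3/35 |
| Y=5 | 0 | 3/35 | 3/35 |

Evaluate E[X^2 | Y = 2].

P(Y = 2) = 2/7.
Σ X^2·P over the event = 1·(3/35) + 4·(3/35) + 25·(4/35) = 23/7.
E[X^2 | Y = 2] = (23/7) / (2/7) = 23/2.

23/2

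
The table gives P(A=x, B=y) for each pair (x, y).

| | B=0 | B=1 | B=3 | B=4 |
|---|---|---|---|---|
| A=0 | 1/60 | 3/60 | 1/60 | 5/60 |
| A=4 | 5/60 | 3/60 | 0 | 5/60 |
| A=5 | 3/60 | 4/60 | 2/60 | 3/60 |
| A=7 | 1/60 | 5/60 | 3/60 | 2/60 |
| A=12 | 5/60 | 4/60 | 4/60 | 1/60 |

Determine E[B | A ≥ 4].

P(A ≥ 4) = 5/6.
Summing B·P(A=x,B=y) over the conditioning event gives 29/20.
E[B | A ≥ 4] = (29/20) / (5/6) = 87/50.

87/50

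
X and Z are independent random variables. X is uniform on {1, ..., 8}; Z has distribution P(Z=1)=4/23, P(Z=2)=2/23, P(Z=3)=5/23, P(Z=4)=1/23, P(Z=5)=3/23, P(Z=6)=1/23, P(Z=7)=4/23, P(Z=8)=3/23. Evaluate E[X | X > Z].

P(X > Z) = 21/46.
Summing X·P(x,y) over outcomes with X > Z gives 123/46.
E[X | X > Z] = (123/46) / (21/46) = 41/7.

41/7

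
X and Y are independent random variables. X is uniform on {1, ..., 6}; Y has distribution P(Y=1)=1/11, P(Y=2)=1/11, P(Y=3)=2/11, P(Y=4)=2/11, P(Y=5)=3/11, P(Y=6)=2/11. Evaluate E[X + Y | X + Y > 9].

149/14

P(X + Y > 9) = 7/33.
Summing (X+Y)·P(x,y) over outcomes with X + Y > 9 gives 149/66.
E[X + Y | X + Y > 9] = (149/66) / (7/33) = 149/14.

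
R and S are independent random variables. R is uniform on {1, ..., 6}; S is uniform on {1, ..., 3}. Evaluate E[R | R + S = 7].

Outcomes with R + S = 7: (4,3), (5,2), (6,1), each with probability 1/18.
E[R | R + S = 7] = (4 + 5 + 6) / 3 = 5.

5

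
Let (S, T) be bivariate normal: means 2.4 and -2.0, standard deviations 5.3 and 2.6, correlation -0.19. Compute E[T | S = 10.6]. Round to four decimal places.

For a bivariate normal, E[T | S=x] = μ_T + ρ·(σ_T/σ_S)·(x − μ_S).
E[T | S=10.6] = -2.0 + (-0.19)·(2.6/5.3)·(10.6 − (2.4)) = -2.0 + (-0.093208)·(8.2) = -2.7643.

-2.7643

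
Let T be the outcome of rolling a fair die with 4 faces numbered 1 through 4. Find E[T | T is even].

3

Given T is even, T is equally likely to be any of {2, 4}.
E[T | T is even] = (2 + 4) / 2 = 3.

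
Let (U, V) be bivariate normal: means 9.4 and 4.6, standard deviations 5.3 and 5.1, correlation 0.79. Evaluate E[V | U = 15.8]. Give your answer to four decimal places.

9.4652

E[V | U=x] = μ_V + ρ(σ_V/σ_U)(x − μ_U) for jointly normal variables.
E[V | U=15.8] = 4.6 + (0.79)·(5.1/5.3)·(15.8 − (9.4)) = 4.6 + (0.76019)·(6.4) = 9.4652.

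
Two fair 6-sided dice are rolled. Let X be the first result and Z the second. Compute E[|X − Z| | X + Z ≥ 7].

P(X + Z ≥ 7) = 7/12.
Summing |X−Z|·P(x,y) over outcomes with X + Z ≥ 7 gives 11/9.
E[|X − Z| | X + Z ≥ 7] = (11/9) / (7/12) = 44/21.

44/21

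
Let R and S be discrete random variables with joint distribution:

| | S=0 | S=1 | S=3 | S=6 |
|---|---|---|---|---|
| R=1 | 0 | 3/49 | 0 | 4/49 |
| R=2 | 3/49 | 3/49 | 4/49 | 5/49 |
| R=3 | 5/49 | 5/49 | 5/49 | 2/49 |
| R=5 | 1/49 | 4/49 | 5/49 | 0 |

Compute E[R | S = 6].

P(S = 6) = 11/49.
Σ R·P over the event = 1·(4/49) + 2·(5/49) + 3·(2/49) = 20/49.
E[R | S = 6] = (20/49) / (11/49) = 20/11.

20/11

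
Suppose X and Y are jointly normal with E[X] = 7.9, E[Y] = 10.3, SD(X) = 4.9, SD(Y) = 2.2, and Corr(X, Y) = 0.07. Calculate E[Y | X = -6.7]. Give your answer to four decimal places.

9.8411

E[Y | X=x] = μ_Y + ρ(σ_Y/σ_X)(x − μ_X) for jointly normal variables.
E[Y | X=-6.7] = 10.3 + (0.07)·(2.2/4.9)·(-6.7 − (7.9)) = 10.3 + (0.031429)·(-14.6) = 9.8411.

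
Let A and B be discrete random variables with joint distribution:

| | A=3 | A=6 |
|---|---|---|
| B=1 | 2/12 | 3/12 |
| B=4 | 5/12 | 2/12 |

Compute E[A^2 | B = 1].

126/5

P(B = 1) = 5/12.
Σ A^2·P over the event = 9·(2/12) + 36·(3/12) = 21/2.
E[A^2 | B = 1] = (21/2) / (5/12) = 126/5.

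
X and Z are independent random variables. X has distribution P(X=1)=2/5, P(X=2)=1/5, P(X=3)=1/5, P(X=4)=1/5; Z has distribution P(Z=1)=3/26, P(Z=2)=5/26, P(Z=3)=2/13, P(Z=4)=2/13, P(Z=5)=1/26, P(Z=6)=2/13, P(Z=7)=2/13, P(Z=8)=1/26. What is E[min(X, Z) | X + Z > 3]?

P(X + Z > 3) = 111/130.
Summing min(X,Z)·P(x,y) over outcomes with X + Z > 3 gives 23/13.
E[min(X, Z) | X + Z > 3] = (23/13) / (111/130) = 230/111.

230/111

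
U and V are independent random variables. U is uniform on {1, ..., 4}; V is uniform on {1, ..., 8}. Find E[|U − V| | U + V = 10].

P(U + V = 10) = 3/32.
Summing |U−V|·P(x,y) over outcomes with U + V = 10 gives 3/8.
E[|U − V| | U + V = 10] = (3/8) / (3/32) = 4.

4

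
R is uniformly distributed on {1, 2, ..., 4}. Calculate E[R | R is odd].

Given R is odd, R is equally likely to be any of {1, 3}.
E[R | R is odd] = (1 + 3) / 2 = 2.

2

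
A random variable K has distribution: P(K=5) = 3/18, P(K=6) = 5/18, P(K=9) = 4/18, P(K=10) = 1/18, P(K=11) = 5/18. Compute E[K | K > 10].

11

P(K > 10) = 5/18.
Σ over the event: 11·5/18 = 55/18.
E[K | K > 10] = (55/18) / (5/18) = 11.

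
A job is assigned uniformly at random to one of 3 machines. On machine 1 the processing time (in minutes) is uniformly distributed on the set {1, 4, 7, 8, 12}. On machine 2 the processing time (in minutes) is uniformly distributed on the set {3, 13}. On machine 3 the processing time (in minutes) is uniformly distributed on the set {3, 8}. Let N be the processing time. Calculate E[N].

E[N | machine 1] = (1+4+7+8+12)/5 = 32/5.
E[N | machine 2] = (3+13)/2 = 8.
E[N | machine 3] = (3+8)/2 = 11/2.
By the law of total expectation,
E[N] = (1/3)·(32/5) + (1/3)·(8) + (1/3)·(11/2) = 199/30.

199/30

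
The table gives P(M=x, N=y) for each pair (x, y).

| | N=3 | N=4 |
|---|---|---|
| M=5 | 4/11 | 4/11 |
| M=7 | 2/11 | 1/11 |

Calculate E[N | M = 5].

P(M = 5) = 8/11.
Σ N·P over the event = 3·(4/11) + 4·(4/11) = 28/11.
E[N | M = 5] = (28/11) / (8/11) = 7/2.

7/2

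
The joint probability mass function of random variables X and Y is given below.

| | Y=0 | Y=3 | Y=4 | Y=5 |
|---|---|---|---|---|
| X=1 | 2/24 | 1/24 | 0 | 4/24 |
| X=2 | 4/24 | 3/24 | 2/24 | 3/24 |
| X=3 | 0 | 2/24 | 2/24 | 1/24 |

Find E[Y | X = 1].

P(X = 1) = 7/24.
Summing Y·P(X=x,Y=y) over the conditioning event gives 23/24.
E[Y | X = 1] = (23/24) / (7/24) = 23/7.

23/7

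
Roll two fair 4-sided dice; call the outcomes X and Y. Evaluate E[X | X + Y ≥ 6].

Outcomes with X + Y ≥ 6: (2,4), (3,3), (3,4), (4,2), (4,3), (4,4), each with probability 1/16.
E[X | X + Y ≥ 6] = (2 + 3 + 3 + 4 + 4 + 4) / 6 = 10/3.

10/3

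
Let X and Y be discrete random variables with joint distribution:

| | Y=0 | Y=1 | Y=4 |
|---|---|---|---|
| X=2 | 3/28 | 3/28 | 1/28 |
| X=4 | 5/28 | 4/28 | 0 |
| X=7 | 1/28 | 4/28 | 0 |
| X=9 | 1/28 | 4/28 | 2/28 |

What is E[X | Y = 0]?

P(Y = 0) = 5/14.
Σ X·P over the event = 2·(3/28) + 4·(5/28) + 7·(1/28) + 9·(1/28) = 3/2.
E[X | Y = 0] = (3/2) / (5/14) = 21/5.

21/5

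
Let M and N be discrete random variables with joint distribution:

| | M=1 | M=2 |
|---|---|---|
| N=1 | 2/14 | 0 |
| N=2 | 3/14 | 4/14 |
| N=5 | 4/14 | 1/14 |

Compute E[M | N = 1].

P(N = 1) = 1/7.
Summing M·P(M=x,N=y) over the conditioning event gives 1/7.
E[M | N = 1] = (1/7) / (1/7) = 1.

1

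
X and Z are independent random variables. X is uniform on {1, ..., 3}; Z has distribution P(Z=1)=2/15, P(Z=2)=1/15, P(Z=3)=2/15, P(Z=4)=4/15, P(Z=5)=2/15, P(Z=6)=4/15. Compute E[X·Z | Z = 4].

P(Z = 4) = 4/15.
Summing XZ·P(x,y) over outcomes with Z = 4 gives 32/15.
E[X·Z | Z = 4] = (32/15) / (4/15) = 8.

8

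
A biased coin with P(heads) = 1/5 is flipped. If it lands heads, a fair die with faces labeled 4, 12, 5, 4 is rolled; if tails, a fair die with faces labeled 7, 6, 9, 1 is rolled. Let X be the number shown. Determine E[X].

E[X | heads] = (4+12+5+4)/4 = 25/4.
E[X | tails] = (7+6+9+1)/4 = 23/4.
E[X] = (1/5)·(25/4) + (4/5)·(23/4) = 117/20.

117/20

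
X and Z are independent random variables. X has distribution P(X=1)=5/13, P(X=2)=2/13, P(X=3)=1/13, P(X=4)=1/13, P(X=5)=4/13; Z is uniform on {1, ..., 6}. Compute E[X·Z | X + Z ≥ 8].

P(X + Z ≥ 8) = 23/78.
Summing XZ·P(x,y) over outcomes with X + Z ≥ 8 gives 159/26.
E[X·Z | X + Z ≥ 8] = (159/26) / (23/78) = 477/23.

477/23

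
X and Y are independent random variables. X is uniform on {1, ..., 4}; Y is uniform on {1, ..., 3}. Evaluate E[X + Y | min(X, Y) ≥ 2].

P(min(X, Y) ≥ 2) = 1/2.
Summing (X+Y)·P(x,y) over outcomes with min(X, Y) ≥ 2 gives 11/4.
E[X + Y | min(X, Y) ≥ 2] = (11/4) / (1/2) = 11/2.

11/2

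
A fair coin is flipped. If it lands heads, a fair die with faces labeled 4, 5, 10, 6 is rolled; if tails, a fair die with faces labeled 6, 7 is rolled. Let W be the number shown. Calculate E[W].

E[W | heads] = (4+5+10+6)/4 = 25/4.
E[W | tails] = (6+7)/2 = 13/2.
E[W] = (1/2)·(25/4) + (1/2)·(13/2) = 51/8.

51/8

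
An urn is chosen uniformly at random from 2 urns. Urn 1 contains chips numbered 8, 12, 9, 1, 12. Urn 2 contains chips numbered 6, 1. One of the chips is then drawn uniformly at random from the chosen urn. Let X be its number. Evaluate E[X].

119/20

E[X | urn 1] = (8+12+9+1+12)/5 = 42/5.
E[X | urn 2] = (6+1)/2 = 7/2.
By the law of total expectation,
E[X] = (1/2)·(42/5) + (1/2)·(7/2) = 119/20.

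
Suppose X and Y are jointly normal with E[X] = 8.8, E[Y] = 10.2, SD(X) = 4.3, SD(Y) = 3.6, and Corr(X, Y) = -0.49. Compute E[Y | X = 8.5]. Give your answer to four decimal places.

For a bivariate normal, E[Y | X=x] = μ_Y + ρ·(σ_Y/σ_X)·(x − μ_X).
E[Y | X=8.5] = 10.2 + (-0.49)·(3.6/4.3)·(8.5 − (8.8)) = 10.2 + (-0.41023)·(-0.3) = 10.3231.

10.3231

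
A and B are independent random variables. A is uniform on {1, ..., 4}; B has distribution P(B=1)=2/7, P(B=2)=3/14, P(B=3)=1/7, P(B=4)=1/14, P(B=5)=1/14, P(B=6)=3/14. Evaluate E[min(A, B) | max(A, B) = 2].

P(max(A, B) = 2) = 5/28.
Summing min(A,B)·P(x,y) over outcomes with max(A, B) = 2 gives 13/56.
E[min(A, B) | max(A, B) = 2] = (13/56) / (5/28) = 13/10.

13/10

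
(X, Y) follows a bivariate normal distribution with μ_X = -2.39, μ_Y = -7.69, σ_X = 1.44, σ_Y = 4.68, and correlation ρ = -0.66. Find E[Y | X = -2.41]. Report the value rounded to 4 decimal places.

-7.6471

For a bivariate normal, E[Y | X=x] = μ_Y + ρ·(σ_Y/σ_X)·(x − μ_X).
E[Y | X=-2.41] = -7.69 + (-0.66)·(4.68/1.44)·(-2.41 − (-2.39)) = -7.69 + (-2.145)·(-0.02) = -7.6471.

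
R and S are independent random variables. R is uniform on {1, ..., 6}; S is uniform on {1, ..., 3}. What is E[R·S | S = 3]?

21/2

Outcomes with S = 3: (1,3), (2,3), (3,3), (4,3), (5,3), (6,3), each with probability 1/18.
E[R·S | S = 3] = (3 + 6 + 9 + 12 + 15 + 18) / 6 = 21/2.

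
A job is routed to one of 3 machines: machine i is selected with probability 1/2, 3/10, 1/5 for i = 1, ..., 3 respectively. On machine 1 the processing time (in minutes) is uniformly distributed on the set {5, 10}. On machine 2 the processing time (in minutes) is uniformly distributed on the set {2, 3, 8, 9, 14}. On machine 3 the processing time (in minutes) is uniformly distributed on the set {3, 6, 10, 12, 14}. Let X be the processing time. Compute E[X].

771/100

E[X | machine 1] = (5+10)/2 = 15/2.
E[X | machine 2] = (2+3+8+9+14)/5 = 36/5.
E[X | machine 3] = (3+6+10+12+14)/5 = 9.
By the law of total expectation,
E[X] = (1/2)·(15/2) + (3/10)·(36/5) + (1/5)·(9) = 771/100.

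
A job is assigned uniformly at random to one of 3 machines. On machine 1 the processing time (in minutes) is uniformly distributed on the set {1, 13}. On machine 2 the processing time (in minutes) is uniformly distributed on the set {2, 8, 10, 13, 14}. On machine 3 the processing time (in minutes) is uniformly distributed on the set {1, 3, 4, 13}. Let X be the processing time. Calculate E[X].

433/60

E[X | machine 1] = (1+13)/2 = 7.
E[X | machine 2] = (2+8+10+13+14)/5 = 47/5.
E[X | machine 3] = (1+3+4+13)/4 = 21/4.
By the law of total expectation,
E[X] = (1/3)·(7) + (1/3)·(47/5) + (1/3)·(21/4) = 433/60.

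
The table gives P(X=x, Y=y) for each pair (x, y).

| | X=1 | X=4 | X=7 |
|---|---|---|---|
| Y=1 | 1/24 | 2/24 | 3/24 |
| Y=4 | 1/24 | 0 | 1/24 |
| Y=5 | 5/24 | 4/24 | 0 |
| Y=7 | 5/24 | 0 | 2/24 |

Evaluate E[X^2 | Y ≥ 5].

43/4

P(Y ≥ 5) = 2/3.
Σ X^2·P over the event = 1·(5/24) + 1·(5/24) + 16·(4/24) + 49·(2/24) = 43/6.
E[X^2 | Y ≥ 5] = (43/6) / (2/3) = 43/4.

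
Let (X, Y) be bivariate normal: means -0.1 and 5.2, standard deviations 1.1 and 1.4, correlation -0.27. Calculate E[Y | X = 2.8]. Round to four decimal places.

For a bivariate normal, E[Y | X=x] = μ_Y + ρ·(σ_Y/σ_X)·(x − μ_X).
E[Y | X=2.8] = 5.2 + (-0.27)·(1.4/1.1)·(2.8 − (-0.1)) = 5.2 + (-0.343636)·(2.9) = 4.2035.

4.2035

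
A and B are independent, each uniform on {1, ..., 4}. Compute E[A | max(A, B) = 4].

22/7

P(max(A, B) = 4) = 7/16.
Summing A·P(x,y) over outcomes with max(A, B) = 4 gives 11/8.
E[A | max(A, B) = 4] = (11/8) / (7/16) = 22/7.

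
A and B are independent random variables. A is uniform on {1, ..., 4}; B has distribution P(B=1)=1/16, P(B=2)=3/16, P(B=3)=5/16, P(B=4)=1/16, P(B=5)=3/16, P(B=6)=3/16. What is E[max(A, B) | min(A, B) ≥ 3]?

109/24

P(min(A, B) ≥ 3) = 3/8.
Summing max(A,B)·P(x,y) over outcomes with min(A, B) ≥ 3 gives 109/64.
E[max(A, B) | min(A, B) ≥ 3] = (109/64) / (3/8) = 109/24.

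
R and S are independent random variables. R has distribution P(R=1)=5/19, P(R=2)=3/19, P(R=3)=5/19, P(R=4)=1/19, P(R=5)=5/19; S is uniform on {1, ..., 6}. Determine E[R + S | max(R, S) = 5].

P(max(R, S) = 5) = 13/38.
Summing (R+S)·P(x,y) over outcomes with max(R, S) = 5 gives 50/19.
E[R + S | max(R, S) = 5] = (50/19) / (13/38) = 100/13.

100/13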